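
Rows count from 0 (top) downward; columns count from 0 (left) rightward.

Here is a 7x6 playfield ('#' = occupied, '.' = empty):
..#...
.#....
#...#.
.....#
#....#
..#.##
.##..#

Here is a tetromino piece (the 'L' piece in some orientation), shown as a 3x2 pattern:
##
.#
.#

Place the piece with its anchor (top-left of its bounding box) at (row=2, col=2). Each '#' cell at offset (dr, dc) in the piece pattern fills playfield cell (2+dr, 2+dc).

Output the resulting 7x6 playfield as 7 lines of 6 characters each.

Answer: ..#...
.#....
#.###.
...#.#
#..#.#
..#.##
.##..#

Derivation:
Fill (2+0,2+0) = (2,2)
Fill (2+0,2+1) = (2,3)
Fill (2+1,2+1) = (3,3)
Fill (2+2,2+1) = (4,3)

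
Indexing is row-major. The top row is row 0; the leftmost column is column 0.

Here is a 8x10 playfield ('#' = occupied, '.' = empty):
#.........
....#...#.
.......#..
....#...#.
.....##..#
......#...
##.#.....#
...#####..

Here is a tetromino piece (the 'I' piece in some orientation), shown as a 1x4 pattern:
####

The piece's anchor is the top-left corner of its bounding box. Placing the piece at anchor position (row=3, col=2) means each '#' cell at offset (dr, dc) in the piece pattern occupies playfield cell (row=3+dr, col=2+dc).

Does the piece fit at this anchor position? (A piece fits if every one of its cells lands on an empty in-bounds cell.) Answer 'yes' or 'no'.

Answer: no

Derivation:
Check each piece cell at anchor (3, 2):
  offset (0,0) -> (3,2): empty -> OK
  offset (0,1) -> (3,3): empty -> OK
  offset (0,2) -> (3,4): occupied ('#') -> FAIL
  offset (0,3) -> (3,5): empty -> OK
All cells valid: no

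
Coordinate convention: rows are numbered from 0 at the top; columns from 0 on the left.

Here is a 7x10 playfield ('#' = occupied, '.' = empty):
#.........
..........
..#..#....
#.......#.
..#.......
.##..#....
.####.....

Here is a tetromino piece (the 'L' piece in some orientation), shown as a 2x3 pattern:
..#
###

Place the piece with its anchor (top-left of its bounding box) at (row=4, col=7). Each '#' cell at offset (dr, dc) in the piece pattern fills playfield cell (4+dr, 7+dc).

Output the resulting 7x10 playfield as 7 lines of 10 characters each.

Fill (4+0,7+2) = (4,9)
Fill (4+1,7+0) = (5,7)
Fill (4+1,7+1) = (5,8)
Fill (4+1,7+2) = (5,9)

Answer: #.........
..........
..#..#....
#.......#.
..#......#
.##..#.###
.####.....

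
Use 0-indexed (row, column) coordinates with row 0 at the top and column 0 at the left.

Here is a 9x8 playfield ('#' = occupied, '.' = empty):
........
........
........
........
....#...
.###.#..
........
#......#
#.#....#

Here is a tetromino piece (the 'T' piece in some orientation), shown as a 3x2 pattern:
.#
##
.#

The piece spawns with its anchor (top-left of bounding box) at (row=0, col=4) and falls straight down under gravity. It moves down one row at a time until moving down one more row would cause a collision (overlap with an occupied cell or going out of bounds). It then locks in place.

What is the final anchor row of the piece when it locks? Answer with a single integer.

Answer: 2

Derivation:
Spawn at (row=0, col=4). Try each row:
  row 0: fits
  row 1: fits
  row 2: fits
  row 3: blocked -> lock at row 2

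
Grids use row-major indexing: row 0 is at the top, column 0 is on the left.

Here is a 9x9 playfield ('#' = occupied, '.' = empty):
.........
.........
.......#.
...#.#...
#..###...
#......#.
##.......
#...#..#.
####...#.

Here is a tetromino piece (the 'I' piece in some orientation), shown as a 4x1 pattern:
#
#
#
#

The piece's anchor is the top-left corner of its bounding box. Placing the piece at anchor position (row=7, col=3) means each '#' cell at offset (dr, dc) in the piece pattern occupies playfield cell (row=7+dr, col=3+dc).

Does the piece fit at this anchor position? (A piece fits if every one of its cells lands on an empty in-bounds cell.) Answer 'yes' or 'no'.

Check each piece cell at anchor (7, 3):
  offset (0,0) -> (7,3): empty -> OK
  offset (1,0) -> (8,3): occupied ('#') -> FAIL
  offset (2,0) -> (9,3): out of bounds -> FAIL
  offset (3,0) -> (10,3): out of bounds -> FAIL
All cells valid: no

Answer: no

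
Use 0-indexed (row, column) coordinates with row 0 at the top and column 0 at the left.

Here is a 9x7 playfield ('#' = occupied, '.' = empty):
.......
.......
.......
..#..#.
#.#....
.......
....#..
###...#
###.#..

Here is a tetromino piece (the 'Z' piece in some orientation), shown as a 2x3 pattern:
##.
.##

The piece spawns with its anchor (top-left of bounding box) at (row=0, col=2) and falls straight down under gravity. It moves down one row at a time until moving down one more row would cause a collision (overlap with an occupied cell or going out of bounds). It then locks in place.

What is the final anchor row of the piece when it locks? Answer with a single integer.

Answer: 2

Derivation:
Spawn at (row=0, col=2). Try each row:
  row 0: fits
  row 1: fits
  row 2: fits
  row 3: blocked -> lock at row 2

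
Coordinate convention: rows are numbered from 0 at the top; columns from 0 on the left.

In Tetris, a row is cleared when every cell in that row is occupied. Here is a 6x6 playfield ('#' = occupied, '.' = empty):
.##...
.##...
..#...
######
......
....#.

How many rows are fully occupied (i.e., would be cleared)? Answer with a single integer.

Answer: 1

Derivation:
Check each row:
  row 0: 4 empty cells -> not full
  row 1: 4 empty cells -> not full
  row 2: 5 empty cells -> not full
  row 3: 0 empty cells -> FULL (clear)
  row 4: 6 empty cells -> not full
  row 5: 5 empty cells -> not full
Total rows cleared: 1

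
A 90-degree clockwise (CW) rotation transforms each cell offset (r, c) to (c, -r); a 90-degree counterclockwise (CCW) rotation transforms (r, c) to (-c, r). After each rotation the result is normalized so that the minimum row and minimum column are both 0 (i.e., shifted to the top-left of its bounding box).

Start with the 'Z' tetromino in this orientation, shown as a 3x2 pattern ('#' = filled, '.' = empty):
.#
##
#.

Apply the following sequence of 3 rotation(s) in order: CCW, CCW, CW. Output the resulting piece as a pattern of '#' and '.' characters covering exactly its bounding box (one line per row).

Answer: ##.
.##

Derivation:
Start:
.#
##
#.
After rotation 1 (CCW):
##.
.##
After rotation 2 (CCW):
.#
##
#.
After rotation 3 (CW):
##.
.##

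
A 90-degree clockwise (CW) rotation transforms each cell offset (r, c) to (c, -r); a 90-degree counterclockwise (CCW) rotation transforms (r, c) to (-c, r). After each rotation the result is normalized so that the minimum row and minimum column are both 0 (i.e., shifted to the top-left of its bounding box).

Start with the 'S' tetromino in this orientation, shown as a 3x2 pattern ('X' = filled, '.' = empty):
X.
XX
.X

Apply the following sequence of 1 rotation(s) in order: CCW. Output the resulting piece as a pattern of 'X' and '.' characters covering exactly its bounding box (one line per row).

Answer: .XX
XX.

Derivation:
Start:
X.
XX
.X
After rotation 1 (CCW):
.XX
XX.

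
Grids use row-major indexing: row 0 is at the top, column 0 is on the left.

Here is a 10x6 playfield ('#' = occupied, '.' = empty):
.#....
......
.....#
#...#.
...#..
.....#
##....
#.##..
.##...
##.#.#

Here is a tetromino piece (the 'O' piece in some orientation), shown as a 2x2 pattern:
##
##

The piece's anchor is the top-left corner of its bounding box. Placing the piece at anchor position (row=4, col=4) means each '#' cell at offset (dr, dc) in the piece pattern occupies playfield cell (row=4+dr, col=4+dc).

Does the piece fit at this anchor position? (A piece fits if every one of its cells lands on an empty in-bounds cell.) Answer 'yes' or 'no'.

Check each piece cell at anchor (4, 4):
  offset (0,0) -> (4,4): empty -> OK
  offset (0,1) -> (4,5): empty -> OK
  offset (1,0) -> (5,4): empty -> OK
  offset (1,1) -> (5,5): occupied ('#') -> FAIL
All cells valid: no

Answer: no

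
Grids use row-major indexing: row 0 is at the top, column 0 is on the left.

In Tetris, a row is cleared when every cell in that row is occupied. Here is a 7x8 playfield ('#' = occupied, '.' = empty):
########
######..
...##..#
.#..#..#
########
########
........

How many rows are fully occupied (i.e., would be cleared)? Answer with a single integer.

Answer: 3

Derivation:
Check each row:
  row 0: 0 empty cells -> FULL (clear)
  row 1: 2 empty cells -> not full
  row 2: 5 empty cells -> not full
  row 3: 5 empty cells -> not full
  row 4: 0 empty cells -> FULL (clear)
  row 5: 0 empty cells -> FULL (clear)
  row 6: 8 empty cells -> not full
Total rows cleared: 3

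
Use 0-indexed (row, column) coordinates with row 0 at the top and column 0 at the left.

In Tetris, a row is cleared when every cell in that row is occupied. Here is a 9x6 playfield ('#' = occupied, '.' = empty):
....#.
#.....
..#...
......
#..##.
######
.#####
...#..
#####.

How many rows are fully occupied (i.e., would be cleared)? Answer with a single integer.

Answer: 1

Derivation:
Check each row:
  row 0: 5 empty cells -> not full
  row 1: 5 empty cells -> not full
  row 2: 5 empty cells -> not full
  row 3: 6 empty cells -> not full
  row 4: 3 empty cells -> not full
  row 5: 0 empty cells -> FULL (clear)
  row 6: 1 empty cell -> not full
  row 7: 5 empty cells -> not full
  row 8: 1 empty cell -> not full
Total rows cleared: 1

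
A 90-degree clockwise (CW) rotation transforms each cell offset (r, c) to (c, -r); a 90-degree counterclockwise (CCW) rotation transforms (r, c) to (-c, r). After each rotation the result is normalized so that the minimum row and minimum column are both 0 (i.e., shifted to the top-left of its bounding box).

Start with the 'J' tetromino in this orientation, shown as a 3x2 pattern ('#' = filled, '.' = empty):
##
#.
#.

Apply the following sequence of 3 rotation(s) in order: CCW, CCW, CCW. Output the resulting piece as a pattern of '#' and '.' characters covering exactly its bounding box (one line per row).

Answer: ###
..#

Derivation:
Start:
##
#.
#.
After rotation 1 (CCW):
#..
###
After rotation 2 (CCW):
.#
.#
##
After rotation 3 (CCW):
###
..#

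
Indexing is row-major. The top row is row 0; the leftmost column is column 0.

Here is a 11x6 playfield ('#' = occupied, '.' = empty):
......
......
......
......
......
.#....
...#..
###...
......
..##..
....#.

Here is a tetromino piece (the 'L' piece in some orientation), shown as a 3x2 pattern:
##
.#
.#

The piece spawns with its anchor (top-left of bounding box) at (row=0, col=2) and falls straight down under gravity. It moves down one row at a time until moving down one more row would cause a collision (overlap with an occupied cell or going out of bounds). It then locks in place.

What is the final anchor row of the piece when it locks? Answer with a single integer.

Answer: 3

Derivation:
Spawn at (row=0, col=2). Try each row:
  row 0: fits
  row 1: fits
  row 2: fits
  row 3: fits
  row 4: blocked -> lock at row 3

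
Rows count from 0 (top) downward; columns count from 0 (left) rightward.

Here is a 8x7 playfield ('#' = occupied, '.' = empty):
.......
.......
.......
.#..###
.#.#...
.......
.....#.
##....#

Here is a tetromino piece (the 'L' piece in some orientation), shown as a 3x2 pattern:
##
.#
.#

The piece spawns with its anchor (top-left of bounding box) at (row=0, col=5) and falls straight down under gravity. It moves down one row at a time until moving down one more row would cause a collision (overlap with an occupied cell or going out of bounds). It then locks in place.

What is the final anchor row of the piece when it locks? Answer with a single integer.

Spawn at (row=0, col=5). Try each row:
  row 0: fits
  row 1: blocked -> lock at row 0

Answer: 0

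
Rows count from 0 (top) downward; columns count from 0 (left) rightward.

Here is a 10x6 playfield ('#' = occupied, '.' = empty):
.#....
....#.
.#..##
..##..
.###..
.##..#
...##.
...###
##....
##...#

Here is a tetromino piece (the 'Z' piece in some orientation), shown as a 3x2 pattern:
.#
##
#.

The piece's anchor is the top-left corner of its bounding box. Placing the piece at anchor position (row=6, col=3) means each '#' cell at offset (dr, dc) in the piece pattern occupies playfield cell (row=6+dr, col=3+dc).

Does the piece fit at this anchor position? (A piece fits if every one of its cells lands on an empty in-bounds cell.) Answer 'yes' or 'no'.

Answer: no

Derivation:
Check each piece cell at anchor (6, 3):
  offset (0,1) -> (6,4): occupied ('#') -> FAIL
  offset (1,0) -> (7,3): occupied ('#') -> FAIL
  offset (1,1) -> (7,4): occupied ('#') -> FAIL
  offset (2,0) -> (8,3): empty -> OK
All cells valid: no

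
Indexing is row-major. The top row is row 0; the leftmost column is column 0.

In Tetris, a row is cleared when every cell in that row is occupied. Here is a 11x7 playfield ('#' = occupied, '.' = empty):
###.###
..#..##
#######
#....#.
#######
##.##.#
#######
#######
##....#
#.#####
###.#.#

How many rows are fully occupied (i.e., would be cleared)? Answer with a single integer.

Check each row:
  row 0: 1 empty cell -> not full
  row 1: 4 empty cells -> not full
  row 2: 0 empty cells -> FULL (clear)
  row 3: 5 empty cells -> not full
  row 4: 0 empty cells -> FULL (clear)
  row 5: 2 empty cells -> not full
  row 6: 0 empty cells -> FULL (clear)
  row 7: 0 empty cells -> FULL (clear)
  row 8: 4 empty cells -> not full
  row 9: 1 empty cell -> not full
  row 10: 2 empty cells -> not full
Total rows cleared: 4

Answer: 4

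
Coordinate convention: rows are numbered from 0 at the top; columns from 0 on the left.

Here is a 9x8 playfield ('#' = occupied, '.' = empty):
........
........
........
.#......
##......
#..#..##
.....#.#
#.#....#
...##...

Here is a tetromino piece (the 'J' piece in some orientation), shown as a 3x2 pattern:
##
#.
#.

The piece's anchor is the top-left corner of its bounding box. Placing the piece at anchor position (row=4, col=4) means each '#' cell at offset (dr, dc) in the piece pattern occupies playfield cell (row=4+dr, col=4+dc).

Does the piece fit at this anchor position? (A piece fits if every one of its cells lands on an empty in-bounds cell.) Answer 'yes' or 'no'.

Answer: yes

Derivation:
Check each piece cell at anchor (4, 4):
  offset (0,0) -> (4,4): empty -> OK
  offset (0,1) -> (4,5): empty -> OK
  offset (1,0) -> (5,4): empty -> OK
  offset (2,0) -> (6,4): empty -> OK
All cells valid: yes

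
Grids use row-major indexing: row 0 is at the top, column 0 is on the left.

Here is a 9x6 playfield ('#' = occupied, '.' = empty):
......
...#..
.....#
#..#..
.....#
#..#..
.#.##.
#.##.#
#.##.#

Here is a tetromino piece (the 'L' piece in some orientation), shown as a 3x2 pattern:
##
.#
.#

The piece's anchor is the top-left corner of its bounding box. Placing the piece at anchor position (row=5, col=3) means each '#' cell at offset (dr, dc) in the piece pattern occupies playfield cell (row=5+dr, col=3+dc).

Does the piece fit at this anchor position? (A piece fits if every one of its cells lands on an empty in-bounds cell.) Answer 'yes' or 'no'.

Check each piece cell at anchor (5, 3):
  offset (0,0) -> (5,3): occupied ('#') -> FAIL
  offset (0,1) -> (5,4): empty -> OK
  offset (1,1) -> (6,4): occupied ('#') -> FAIL
  offset (2,1) -> (7,4): empty -> OK
All cells valid: no

Answer: no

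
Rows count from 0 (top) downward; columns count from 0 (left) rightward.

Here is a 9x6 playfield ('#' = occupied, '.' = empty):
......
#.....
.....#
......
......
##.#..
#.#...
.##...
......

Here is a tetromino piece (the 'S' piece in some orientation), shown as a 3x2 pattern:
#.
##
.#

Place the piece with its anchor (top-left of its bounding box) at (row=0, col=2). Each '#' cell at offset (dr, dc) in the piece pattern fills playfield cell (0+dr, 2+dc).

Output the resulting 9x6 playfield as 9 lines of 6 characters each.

Answer: ..#...
#.##..
...#.#
......
......
##.#..
#.#...
.##...
......

Derivation:
Fill (0+0,2+0) = (0,2)
Fill (0+1,2+0) = (1,2)
Fill (0+1,2+1) = (1,3)
Fill (0+2,2+1) = (2,3)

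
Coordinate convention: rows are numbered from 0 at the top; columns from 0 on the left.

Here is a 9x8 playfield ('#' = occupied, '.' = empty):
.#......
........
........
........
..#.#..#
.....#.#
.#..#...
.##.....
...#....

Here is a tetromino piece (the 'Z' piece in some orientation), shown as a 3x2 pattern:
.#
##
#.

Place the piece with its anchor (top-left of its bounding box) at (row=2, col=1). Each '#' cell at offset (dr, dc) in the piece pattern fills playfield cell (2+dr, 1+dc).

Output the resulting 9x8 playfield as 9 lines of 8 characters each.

Answer: .#......
........
..#.....
.##.....
.##.#..#
.....#.#
.#..#...
.##.....
...#....

Derivation:
Fill (2+0,1+1) = (2,2)
Fill (2+1,1+0) = (3,1)
Fill (2+1,1+1) = (3,2)
Fill (2+2,1+0) = (4,1)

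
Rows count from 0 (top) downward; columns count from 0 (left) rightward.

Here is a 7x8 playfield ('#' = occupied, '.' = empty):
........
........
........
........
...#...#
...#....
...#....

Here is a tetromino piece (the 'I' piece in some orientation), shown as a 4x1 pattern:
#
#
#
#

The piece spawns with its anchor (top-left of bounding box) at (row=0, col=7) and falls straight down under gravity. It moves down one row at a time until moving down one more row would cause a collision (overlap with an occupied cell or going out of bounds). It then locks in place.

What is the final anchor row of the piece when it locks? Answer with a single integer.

Answer: 0

Derivation:
Spawn at (row=0, col=7). Try each row:
  row 0: fits
  row 1: blocked -> lock at row 0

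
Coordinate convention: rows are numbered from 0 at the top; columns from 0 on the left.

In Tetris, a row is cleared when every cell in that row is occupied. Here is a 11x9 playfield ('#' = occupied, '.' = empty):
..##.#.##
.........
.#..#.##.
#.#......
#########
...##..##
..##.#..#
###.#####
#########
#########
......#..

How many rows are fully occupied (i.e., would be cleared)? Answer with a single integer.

Answer: 3

Derivation:
Check each row:
  row 0: 4 empty cells -> not full
  row 1: 9 empty cells -> not full
  row 2: 5 empty cells -> not full
  row 3: 7 empty cells -> not full
  row 4: 0 empty cells -> FULL (clear)
  row 5: 5 empty cells -> not full
  row 6: 5 empty cells -> not full
  row 7: 1 empty cell -> not full
  row 8: 0 empty cells -> FULL (clear)
  row 9: 0 empty cells -> FULL (clear)
  row 10: 8 empty cells -> not full
Total rows cleared: 3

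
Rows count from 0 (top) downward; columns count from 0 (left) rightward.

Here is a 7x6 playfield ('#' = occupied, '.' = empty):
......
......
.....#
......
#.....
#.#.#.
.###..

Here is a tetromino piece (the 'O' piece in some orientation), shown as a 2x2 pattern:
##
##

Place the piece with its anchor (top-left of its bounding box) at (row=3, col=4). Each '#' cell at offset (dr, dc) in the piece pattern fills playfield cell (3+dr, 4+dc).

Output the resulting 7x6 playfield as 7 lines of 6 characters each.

Answer: ......
......
.....#
....##
#...##
#.#.#.
.###..

Derivation:
Fill (3+0,4+0) = (3,4)
Fill (3+0,4+1) = (3,5)
Fill (3+1,4+0) = (4,4)
Fill (3+1,4+1) = (4,5)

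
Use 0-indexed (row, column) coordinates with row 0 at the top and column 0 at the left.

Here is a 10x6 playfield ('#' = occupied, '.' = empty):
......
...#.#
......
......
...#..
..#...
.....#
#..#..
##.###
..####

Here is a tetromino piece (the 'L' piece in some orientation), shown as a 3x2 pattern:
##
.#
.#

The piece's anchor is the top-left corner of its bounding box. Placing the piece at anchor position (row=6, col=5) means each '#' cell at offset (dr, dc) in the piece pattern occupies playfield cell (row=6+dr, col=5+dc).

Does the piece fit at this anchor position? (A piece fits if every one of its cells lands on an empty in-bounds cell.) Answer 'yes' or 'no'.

Answer: no

Derivation:
Check each piece cell at anchor (6, 5):
  offset (0,0) -> (6,5): occupied ('#') -> FAIL
  offset (0,1) -> (6,6): out of bounds -> FAIL
  offset (1,1) -> (7,6): out of bounds -> FAIL
  offset (2,1) -> (8,6): out of bounds -> FAIL
All cells valid: no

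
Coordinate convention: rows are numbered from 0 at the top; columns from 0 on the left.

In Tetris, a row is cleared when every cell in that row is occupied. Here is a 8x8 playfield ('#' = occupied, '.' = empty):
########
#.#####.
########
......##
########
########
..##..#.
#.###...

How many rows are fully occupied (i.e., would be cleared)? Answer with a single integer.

Check each row:
  row 0: 0 empty cells -> FULL (clear)
  row 1: 2 empty cells -> not full
  row 2: 0 empty cells -> FULL (clear)
  row 3: 6 empty cells -> not full
  row 4: 0 empty cells -> FULL (clear)
  row 5: 0 empty cells -> FULL (clear)
  row 6: 5 empty cells -> not full
  row 7: 4 empty cells -> not full
Total rows cleared: 4

Answer: 4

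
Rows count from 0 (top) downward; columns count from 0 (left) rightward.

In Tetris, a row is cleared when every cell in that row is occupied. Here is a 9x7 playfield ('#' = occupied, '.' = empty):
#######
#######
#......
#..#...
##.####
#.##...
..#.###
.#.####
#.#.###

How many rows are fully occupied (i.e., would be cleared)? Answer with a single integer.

Check each row:
  row 0: 0 empty cells -> FULL (clear)
  row 1: 0 empty cells -> FULL (clear)
  row 2: 6 empty cells -> not full
  row 3: 5 empty cells -> not full
  row 4: 1 empty cell -> not full
  row 5: 4 empty cells -> not full
  row 6: 3 empty cells -> not full
  row 7: 2 empty cells -> not full
  row 8: 2 empty cells -> not full
Total rows cleared: 2

Answer: 2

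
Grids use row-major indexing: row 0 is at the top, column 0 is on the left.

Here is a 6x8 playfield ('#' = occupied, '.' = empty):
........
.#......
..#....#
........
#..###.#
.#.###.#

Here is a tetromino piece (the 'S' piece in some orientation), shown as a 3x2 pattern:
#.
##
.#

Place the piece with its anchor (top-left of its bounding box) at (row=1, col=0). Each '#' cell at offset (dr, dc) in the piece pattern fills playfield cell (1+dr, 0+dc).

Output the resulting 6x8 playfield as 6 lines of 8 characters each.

Fill (1+0,0+0) = (1,0)
Fill (1+1,0+0) = (2,0)
Fill (1+1,0+1) = (2,1)
Fill (1+2,0+1) = (3,1)

Answer: ........
##......
###....#
.#......
#..###.#
.#.###.#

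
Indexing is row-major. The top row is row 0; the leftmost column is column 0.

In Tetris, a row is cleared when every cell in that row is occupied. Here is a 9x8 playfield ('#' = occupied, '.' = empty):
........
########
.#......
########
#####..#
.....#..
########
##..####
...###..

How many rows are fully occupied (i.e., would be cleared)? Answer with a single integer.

Check each row:
  row 0: 8 empty cells -> not full
  row 1: 0 empty cells -> FULL (clear)
  row 2: 7 empty cells -> not full
  row 3: 0 empty cells -> FULL (clear)
  row 4: 2 empty cells -> not full
  row 5: 7 empty cells -> not full
  row 6: 0 empty cells -> FULL (clear)
  row 7: 2 empty cells -> not full
  row 8: 5 empty cells -> not full
Total rows cleared: 3

Answer: 3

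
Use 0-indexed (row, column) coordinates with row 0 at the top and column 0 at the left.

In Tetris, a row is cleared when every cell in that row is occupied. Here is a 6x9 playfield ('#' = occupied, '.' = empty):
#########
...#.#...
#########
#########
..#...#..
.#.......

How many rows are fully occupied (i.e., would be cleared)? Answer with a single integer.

Answer: 3

Derivation:
Check each row:
  row 0: 0 empty cells -> FULL (clear)
  row 1: 7 empty cells -> not full
  row 2: 0 empty cells -> FULL (clear)
  row 3: 0 empty cells -> FULL (clear)
  row 4: 7 empty cells -> not full
  row 5: 8 empty cells -> not full
Total rows cleared: 3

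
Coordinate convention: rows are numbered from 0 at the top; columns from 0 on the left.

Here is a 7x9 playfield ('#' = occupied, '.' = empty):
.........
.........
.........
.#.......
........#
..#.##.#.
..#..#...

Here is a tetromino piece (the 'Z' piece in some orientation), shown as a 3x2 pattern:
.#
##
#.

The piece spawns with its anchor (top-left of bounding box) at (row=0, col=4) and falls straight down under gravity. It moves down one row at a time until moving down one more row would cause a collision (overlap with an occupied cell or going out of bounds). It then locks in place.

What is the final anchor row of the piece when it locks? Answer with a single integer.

Answer: 2

Derivation:
Spawn at (row=0, col=4). Try each row:
  row 0: fits
  row 1: fits
  row 2: fits
  row 3: blocked -> lock at row 2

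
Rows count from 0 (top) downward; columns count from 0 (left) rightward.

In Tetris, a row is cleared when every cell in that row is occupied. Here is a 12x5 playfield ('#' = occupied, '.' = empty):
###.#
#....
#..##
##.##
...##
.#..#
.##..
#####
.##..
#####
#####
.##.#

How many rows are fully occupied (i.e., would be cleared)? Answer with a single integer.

Check each row:
  row 0: 1 empty cell -> not full
  row 1: 4 empty cells -> not full
  row 2: 2 empty cells -> not full
  row 3: 1 empty cell -> not full
  row 4: 3 empty cells -> not full
  row 5: 3 empty cells -> not full
  row 6: 3 empty cells -> not full
  row 7: 0 empty cells -> FULL (clear)
  row 8: 3 empty cells -> not full
  row 9: 0 empty cells -> FULL (clear)
  row 10: 0 empty cells -> FULL (clear)
  row 11: 2 empty cells -> not full
Total rows cleared: 3

Answer: 3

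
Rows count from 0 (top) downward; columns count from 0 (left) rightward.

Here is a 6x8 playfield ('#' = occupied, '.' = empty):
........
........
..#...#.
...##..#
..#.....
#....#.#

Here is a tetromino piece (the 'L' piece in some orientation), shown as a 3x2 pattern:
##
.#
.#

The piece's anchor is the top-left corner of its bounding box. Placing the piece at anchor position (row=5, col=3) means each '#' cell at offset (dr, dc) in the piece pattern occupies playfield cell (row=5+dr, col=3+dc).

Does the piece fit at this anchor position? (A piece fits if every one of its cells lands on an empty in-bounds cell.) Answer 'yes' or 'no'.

Check each piece cell at anchor (5, 3):
  offset (0,0) -> (5,3): empty -> OK
  offset (0,1) -> (5,4): empty -> OK
  offset (1,1) -> (6,4): out of bounds -> FAIL
  offset (2,1) -> (7,4): out of bounds -> FAIL
All cells valid: no

Answer: no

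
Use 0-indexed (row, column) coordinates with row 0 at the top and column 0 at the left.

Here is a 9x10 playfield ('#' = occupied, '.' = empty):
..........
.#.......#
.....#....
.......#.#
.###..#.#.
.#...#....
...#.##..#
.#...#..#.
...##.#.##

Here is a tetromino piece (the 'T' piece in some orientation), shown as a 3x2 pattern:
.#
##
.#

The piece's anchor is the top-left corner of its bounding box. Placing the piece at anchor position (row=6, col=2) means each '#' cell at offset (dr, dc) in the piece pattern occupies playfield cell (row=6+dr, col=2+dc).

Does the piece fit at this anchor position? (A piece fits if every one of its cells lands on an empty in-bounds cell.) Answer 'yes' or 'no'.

Answer: no

Derivation:
Check each piece cell at anchor (6, 2):
  offset (0,1) -> (6,3): occupied ('#') -> FAIL
  offset (1,0) -> (7,2): empty -> OK
  offset (1,1) -> (7,3): empty -> OK
  offset (2,1) -> (8,3): occupied ('#') -> FAIL
All cells valid: no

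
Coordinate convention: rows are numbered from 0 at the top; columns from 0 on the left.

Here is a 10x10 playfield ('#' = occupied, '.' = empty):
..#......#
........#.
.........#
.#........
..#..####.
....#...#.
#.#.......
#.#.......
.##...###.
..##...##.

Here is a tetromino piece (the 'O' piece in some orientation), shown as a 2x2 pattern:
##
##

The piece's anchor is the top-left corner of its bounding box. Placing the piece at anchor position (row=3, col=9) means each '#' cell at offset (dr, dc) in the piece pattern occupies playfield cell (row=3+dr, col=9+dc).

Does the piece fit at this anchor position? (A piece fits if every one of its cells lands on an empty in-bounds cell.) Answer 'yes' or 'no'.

Check each piece cell at anchor (3, 9):
  offset (0,0) -> (3,9): empty -> OK
  offset (0,1) -> (3,10): out of bounds -> FAIL
  offset (1,0) -> (4,9): empty -> OK
  offset (1,1) -> (4,10): out of bounds -> FAIL
All cells valid: no

Answer: no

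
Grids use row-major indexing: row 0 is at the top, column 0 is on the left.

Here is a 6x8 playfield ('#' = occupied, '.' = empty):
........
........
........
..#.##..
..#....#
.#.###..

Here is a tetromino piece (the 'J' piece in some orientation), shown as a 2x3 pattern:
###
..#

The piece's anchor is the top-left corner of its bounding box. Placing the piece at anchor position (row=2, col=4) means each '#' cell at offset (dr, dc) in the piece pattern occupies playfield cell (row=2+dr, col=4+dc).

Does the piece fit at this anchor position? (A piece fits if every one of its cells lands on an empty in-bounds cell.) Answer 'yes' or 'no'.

Answer: yes

Derivation:
Check each piece cell at anchor (2, 4):
  offset (0,0) -> (2,4): empty -> OK
  offset (0,1) -> (2,5): empty -> OK
  offset (0,2) -> (2,6): empty -> OK
  offset (1,2) -> (3,6): empty -> OK
All cells valid: yes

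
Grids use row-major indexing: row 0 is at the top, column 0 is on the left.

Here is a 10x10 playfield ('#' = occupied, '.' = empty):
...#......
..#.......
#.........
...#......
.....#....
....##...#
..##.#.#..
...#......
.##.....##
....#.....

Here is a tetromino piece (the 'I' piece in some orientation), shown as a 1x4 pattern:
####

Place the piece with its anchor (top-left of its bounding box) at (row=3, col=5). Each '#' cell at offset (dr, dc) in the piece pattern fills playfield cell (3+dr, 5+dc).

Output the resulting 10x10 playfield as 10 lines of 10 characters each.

Fill (3+0,5+0) = (3,5)
Fill (3+0,5+1) = (3,6)
Fill (3+0,5+2) = (3,7)
Fill (3+0,5+3) = (3,8)

Answer: ...#......
..#.......
#.........
...#.####.
.....#....
....##...#
..##.#.#..
...#......
.##.....##
....#.....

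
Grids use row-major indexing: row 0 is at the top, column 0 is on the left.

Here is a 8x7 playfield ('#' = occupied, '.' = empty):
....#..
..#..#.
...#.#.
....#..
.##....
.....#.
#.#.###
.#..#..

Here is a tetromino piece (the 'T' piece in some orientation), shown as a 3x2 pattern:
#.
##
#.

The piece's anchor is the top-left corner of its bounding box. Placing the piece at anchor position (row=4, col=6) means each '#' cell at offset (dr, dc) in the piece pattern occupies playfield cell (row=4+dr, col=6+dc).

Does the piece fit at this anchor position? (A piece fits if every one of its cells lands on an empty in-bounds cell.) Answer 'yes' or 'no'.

Answer: no

Derivation:
Check each piece cell at anchor (4, 6):
  offset (0,0) -> (4,6): empty -> OK
  offset (1,0) -> (5,6): empty -> OK
  offset (1,1) -> (5,7): out of bounds -> FAIL
  offset (2,0) -> (6,6): occupied ('#') -> FAIL
All cells valid: no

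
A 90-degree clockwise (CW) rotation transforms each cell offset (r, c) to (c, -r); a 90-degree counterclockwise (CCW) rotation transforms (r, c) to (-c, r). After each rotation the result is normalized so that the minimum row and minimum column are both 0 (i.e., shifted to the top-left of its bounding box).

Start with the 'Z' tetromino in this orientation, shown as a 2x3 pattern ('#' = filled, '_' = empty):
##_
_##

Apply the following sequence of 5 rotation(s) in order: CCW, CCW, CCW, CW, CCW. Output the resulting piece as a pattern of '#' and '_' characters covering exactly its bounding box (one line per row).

Answer: _#
##
#_

Derivation:
Start:
##_
_##
After rotation 1 (CCW):
_#
##
#_
After rotation 2 (CCW):
##_
_##
After rotation 3 (CCW):
_#
##
#_
After rotation 4 (CW):
##_
_##
After rotation 5 (CCW):
_#
##
#_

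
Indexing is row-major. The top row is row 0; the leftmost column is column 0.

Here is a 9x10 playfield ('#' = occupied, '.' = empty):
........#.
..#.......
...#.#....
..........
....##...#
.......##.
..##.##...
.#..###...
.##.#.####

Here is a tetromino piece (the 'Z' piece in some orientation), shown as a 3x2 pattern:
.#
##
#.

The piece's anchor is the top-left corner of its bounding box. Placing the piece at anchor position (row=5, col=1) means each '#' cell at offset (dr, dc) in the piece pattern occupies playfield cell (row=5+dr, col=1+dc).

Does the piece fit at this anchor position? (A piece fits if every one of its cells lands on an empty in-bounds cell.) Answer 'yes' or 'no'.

Answer: no

Derivation:
Check each piece cell at anchor (5, 1):
  offset (0,1) -> (5,2): empty -> OK
  offset (1,0) -> (6,1): empty -> OK
  offset (1,1) -> (6,2): occupied ('#') -> FAIL
  offset (2,0) -> (7,1): occupied ('#') -> FAIL
All cells valid: no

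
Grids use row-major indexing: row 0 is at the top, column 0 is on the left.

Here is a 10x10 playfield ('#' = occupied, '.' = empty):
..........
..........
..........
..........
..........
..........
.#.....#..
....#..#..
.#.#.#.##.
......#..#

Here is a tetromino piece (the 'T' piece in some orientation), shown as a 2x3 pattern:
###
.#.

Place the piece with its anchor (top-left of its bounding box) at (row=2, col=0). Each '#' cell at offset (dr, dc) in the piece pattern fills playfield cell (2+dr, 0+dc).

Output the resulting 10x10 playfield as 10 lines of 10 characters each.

Fill (2+0,0+0) = (2,0)
Fill (2+0,0+1) = (2,1)
Fill (2+0,0+2) = (2,2)
Fill (2+1,0+1) = (3,1)

Answer: ..........
..........
###.......
.#........
..........
..........
.#.....#..
....#..#..
.#.#.#.##.
......#..#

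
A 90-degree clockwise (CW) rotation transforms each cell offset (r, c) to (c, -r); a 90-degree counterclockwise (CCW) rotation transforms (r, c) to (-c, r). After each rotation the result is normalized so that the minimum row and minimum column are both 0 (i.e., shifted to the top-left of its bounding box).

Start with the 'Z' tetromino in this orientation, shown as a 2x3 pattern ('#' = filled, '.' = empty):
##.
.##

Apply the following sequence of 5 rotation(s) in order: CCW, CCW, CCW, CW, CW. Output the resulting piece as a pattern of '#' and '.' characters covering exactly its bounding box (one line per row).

Start:
##.
.##
After rotation 1 (CCW):
.#
##
#.
After rotation 2 (CCW):
##.
.##
After rotation 3 (CCW):
.#
##
#.
After rotation 4 (CW):
##.
.##
After rotation 5 (CW):
.#
##
#.

Answer: .#
##
#.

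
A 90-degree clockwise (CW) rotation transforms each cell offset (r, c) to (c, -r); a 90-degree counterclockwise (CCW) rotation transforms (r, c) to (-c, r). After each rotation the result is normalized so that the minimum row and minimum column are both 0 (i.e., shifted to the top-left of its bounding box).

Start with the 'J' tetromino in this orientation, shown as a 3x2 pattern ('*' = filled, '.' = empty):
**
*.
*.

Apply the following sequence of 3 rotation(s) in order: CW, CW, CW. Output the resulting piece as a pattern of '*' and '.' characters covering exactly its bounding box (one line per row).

Start:
**
*.
*.
After rotation 1 (CW):
***
..*
After rotation 2 (CW):
.*
.*
**
After rotation 3 (CW):
*..
***

Answer: *..
***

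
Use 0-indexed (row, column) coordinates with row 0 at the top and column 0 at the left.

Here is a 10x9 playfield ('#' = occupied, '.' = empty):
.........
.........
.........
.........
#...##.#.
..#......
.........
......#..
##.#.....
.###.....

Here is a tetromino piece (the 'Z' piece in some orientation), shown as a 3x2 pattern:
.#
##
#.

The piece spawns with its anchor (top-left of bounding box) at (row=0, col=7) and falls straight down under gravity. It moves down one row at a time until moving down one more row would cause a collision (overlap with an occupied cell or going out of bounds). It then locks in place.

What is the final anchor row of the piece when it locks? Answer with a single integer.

Answer: 1

Derivation:
Spawn at (row=0, col=7). Try each row:
  row 0: fits
  row 1: fits
  row 2: blocked -> lock at row 1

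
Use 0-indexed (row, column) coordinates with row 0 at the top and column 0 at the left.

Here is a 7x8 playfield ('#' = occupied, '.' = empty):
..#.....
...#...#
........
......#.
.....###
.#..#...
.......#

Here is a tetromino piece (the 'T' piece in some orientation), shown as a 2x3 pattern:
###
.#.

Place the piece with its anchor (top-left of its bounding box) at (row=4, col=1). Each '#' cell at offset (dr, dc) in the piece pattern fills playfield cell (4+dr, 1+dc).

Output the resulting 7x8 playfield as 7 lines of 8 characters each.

Fill (4+0,1+0) = (4,1)
Fill (4+0,1+1) = (4,2)
Fill (4+0,1+2) = (4,3)
Fill (4+1,1+1) = (5,2)

Answer: ..#.....
...#...#
........
......#.
.###.###
.##.#...
.......#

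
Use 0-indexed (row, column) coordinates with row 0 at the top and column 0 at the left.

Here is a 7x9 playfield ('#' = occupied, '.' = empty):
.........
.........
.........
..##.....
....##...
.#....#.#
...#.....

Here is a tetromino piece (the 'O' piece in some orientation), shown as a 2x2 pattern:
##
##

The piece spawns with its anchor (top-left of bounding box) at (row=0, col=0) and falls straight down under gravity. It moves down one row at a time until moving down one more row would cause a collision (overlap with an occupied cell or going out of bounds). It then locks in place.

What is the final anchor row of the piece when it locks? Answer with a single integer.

Answer: 3

Derivation:
Spawn at (row=0, col=0). Try each row:
  row 0: fits
  row 1: fits
  row 2: fits
  row 3: fits
  row 4: blocked -> lock at row 3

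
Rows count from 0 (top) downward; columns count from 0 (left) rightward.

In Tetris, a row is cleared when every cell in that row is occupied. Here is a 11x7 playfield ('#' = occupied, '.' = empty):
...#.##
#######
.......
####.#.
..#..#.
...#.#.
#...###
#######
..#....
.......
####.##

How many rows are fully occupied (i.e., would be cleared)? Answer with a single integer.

Check each row:
  row 0: 4 empty cells -> not full
  row 1: 0 empty cells -> FULL (clear)
  row 2: 7 empty cells -> not full
  row 3: 2 empty cells -> not full
  row 4: 5 empty cells -> not full
  row 5: 5 empty cells -> not full
  row 6: 3 empty cells -> not full
  row 7: 0 empty cells -> FULL (clear)
  row 8: 6 empty cells -> not full
  row 9: 7 empty cells -> not full
  row 10: 1 empty cell -> not full
Total rows cleared: 2

Answer: 2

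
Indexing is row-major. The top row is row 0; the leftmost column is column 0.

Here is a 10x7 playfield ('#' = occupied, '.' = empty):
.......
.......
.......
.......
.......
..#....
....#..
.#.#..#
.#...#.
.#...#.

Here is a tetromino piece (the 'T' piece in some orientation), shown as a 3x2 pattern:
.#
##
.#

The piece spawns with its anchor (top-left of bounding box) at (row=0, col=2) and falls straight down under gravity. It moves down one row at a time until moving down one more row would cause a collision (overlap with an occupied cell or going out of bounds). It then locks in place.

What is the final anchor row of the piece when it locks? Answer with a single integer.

Answer: 3

Derivation:
Spawn at (row=0, col=2). Try each row:
  row 0: fits
  row 1: fits
  row 2: fits
  row 3: fits
  row 4: blocked -> lock at row 3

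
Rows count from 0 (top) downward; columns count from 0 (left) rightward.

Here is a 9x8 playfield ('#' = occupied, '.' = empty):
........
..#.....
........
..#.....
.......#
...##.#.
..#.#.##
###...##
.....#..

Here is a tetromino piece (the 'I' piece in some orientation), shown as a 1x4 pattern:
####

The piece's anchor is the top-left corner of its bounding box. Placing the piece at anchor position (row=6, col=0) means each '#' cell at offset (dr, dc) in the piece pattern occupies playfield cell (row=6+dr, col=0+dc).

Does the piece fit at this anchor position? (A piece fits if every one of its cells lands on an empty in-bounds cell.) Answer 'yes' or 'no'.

Answer: no

Derivation:
Check each piece cell at anchor (6, 0):
  offset (0,0) -> (6,0): empty -> OK
  offset (0,1) -> (6,1): empty -> OK
  offset (0,2) -> (6,2): occupied ('#') -> FAIL
  offset (0,3) -> (6,3): empty -> OK
All cells valid: no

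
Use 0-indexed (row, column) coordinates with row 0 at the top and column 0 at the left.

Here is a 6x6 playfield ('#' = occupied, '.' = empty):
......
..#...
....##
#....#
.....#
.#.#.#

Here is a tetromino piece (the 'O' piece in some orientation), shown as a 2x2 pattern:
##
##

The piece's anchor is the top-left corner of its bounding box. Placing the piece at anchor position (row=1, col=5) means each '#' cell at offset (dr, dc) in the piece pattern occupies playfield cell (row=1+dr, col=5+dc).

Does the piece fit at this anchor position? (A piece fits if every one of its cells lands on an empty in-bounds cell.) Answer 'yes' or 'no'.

Check each piece cell at anchor (1, 5):
  offset (0,0) -> (1,5): empty -> OK
  offset (0,1) -> (1,6): out of bounds -> FAIL
  offset (1,0) -> (2,5): occupied ('#') -> FAIL
  offset (1,1) -> (2,6): out of bounds -> FAIL
All cells valid: no

Answer: no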